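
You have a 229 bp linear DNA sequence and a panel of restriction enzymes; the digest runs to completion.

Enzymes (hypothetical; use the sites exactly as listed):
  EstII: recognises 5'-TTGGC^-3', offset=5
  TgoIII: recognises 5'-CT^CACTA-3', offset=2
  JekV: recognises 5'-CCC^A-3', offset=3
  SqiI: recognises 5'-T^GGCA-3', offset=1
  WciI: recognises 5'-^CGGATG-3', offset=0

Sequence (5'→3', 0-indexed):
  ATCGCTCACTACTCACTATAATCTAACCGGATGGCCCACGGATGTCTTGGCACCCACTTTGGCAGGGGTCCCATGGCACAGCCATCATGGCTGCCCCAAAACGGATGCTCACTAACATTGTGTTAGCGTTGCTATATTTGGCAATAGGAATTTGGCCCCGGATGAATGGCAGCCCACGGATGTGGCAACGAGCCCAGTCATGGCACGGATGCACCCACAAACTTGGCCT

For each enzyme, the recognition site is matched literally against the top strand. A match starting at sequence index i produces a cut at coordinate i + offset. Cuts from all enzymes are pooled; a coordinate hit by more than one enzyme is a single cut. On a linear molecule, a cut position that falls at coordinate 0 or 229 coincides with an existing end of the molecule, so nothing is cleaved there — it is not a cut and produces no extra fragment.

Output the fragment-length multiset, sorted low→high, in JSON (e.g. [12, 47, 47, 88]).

[1,1,2,2,2,3,3,3,4,4,4,5,6,6,7,7,8,8,9,9,10,10,11,11,12,14,14,23,30]

Site scan:
  EstII (TTGGC, off=5): starts [46, 58, 137, 151, 222] → cuts [51, 63, 142, 156, 227]
  TgoIII (CTCACTA, off=2): starts [4, 11, 107] → cuts [6, 13, 109]
  JekV (CCCA, off=3): starts [34, 52, 69, 94, 172, 192, 213] → cuts [37, 55, 72, 97, 175, 195, 216]
  SqiI (TGGCA, off=1): starts [47, 59, 73, 138, 166, 182, 200] → cuts [48, 60, 74, 139, 167, 183, 201]
  WciI (CGGATG, off=0): starts [27, 38, 101, 158, 176, 205] → cuts [27, 38, 101, 158, 176, 205]

All cut coordinates (distinct, sorted): [6, 13, 27, 37, 38, 48, 51, 55, 60, 63, 72, 74, 97, 101, 109, 139, 142, 156, 158, 167, 175, 176, 183, 195, 201, 205, 216, 227]

Fragments:
  [0,6): 6 bp
  [6,13): 7 bp
  [13,27): 14 bp
  [27,37): 10 bp
  [37,38): 1 bp
  [38,48): 10 bp
  [48,51): 3 bp
  [51,55): 4 bp
  [55,60): 5 bp
  [60,63): 3 bp
  [63,72): 9 bp
  [72,74): 2 bp
  [74,97): 23 bp
  [97,101): 4 bp
  [101,109): 8 bp
  [109,139): 30 bp
  [139,142): 3 bp
  [142,156): 14 bp
  [156,158): 2 bp
  [158,167): 9 bp
  [167,175): 8 bp
  [175,176): 1 bp
  [176,183): 7 bp
  [183,195): 12 bp
  [195,201): 6 bp
  [201,205): 4 bp
  [205,216): 11 bp
  [216,227): 11 bp
  [227,229): 2 bp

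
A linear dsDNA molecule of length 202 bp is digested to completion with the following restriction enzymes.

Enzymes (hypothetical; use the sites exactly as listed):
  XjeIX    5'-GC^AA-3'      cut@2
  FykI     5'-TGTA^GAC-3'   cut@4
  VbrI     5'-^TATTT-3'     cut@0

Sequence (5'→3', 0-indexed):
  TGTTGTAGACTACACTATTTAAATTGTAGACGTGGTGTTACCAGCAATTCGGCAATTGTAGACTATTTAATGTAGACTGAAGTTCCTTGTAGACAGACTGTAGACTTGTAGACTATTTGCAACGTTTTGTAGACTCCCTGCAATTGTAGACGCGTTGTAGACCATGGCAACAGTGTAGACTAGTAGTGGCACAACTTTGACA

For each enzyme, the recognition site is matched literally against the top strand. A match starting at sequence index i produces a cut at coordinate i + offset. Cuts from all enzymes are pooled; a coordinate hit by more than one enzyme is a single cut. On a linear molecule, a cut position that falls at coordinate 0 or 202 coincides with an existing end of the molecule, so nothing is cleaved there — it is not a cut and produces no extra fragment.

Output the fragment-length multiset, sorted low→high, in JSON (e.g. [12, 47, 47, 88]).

[3,3,7,7,7,7,8,8,8,9,9,10,11,11,11,11,13,17,17,25]

Scan for sites:
  XjeIX (GCAA, off=2): starts [43, 51, 118, 139, 166] → cuts [45, 53, 120, 141, 168]
  FykI (TGTAGAC, off=4): starts [3, 24, 56, 70, 87, 98, 106, 127, 144, 155, 173] → cuts [7, 28, 60, 74, 91, 102, 110, 131, 148, 159, 177]
  VbrI (TATTT, off=0): starts [15, 63, 113] → cuts [15, 63, 113]

All cut coordinates (distinct, sorted): [7, 15, 28, 45, 53, 60, 63, 74, 91, 102, 110, 113, 120, 131, 141, 148, 159, 168, 177]

Fragment lengths:
  [0,7): 7 bp
  [7,15): 8 bp
  [15,28): 13 bp
  [28,45): 17 bp
  [45,53): 8 bp
  [53,60): 7 bp
  [60,63): 3 bp
  [63,74): 11 bp
  [74,91): 17 bp
  [91,102): 11 bp
  [102,110): 8 bp
  [110,113): 3 bp
  [113,120): 7 bp
  [120,131): 11 bp
  [131,141): 10 bp
  [141,148): 7 bp
  [148,159): 11 bp
  [159,168): 9 bp
  [168,177): 9 bp
  [177,202): 25 bp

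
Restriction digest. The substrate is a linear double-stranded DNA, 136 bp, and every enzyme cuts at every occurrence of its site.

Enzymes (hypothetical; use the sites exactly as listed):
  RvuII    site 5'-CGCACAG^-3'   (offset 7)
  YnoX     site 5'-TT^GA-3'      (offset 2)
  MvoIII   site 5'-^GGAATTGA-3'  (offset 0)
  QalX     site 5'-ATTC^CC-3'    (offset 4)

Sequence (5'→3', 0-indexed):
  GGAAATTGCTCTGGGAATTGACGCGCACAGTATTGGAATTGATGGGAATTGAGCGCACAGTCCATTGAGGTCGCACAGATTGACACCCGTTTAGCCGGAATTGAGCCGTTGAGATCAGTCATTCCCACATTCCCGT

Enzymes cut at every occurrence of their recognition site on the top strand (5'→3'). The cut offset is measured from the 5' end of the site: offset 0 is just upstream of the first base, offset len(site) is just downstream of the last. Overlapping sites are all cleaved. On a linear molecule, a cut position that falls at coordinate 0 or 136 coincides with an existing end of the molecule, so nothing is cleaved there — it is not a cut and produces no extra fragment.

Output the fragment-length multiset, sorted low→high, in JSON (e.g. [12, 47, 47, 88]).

Site scan:
  RvuII CGCACAG/7: at [23, 53, 71] ⇒ [30, 60, 78]
  YnoX TTGA/2: at [17, 38, 48, 64, 79, 100, 108] ⇒ [19, 40, 50, 66, 81, 102, 110]
  MvoIII GGAATTGA/0: at [13, 34, 44, 96] ⇒ [13, 34, 44, 96]
  QalX ATTCCC/4: at [120, 128] ⇒ [124, 132]

All cut coordinates (distinct, sorted): [13, 19, 30, 34, 40, 44, 50, 60, 66, 78, 81, 96, 102, 110, 124, 132]

Fragment lengths:
  [0,13): 13 bp
  [13,19): 6 bp
  [19,30): 11 bp
  [30,34): 4 bp
  [34,40): 6 bp
  [40,44): 4 bp
  [44,50): 6 bp
  [50,60): 10 bp
  [60,66): 6 bp
  [66,78): 12 bp
  [78,81): 3 bp
  [81,96): 15 bp
  [96,102): 6 bp
  [102,110): 8 bp
  [110,124): 14 bp
  [124,132): 8 bp
  [132,136): 4 bp

[3,4,4,4,6,6,6,6,6,8,8,10,11,12,13,14,15]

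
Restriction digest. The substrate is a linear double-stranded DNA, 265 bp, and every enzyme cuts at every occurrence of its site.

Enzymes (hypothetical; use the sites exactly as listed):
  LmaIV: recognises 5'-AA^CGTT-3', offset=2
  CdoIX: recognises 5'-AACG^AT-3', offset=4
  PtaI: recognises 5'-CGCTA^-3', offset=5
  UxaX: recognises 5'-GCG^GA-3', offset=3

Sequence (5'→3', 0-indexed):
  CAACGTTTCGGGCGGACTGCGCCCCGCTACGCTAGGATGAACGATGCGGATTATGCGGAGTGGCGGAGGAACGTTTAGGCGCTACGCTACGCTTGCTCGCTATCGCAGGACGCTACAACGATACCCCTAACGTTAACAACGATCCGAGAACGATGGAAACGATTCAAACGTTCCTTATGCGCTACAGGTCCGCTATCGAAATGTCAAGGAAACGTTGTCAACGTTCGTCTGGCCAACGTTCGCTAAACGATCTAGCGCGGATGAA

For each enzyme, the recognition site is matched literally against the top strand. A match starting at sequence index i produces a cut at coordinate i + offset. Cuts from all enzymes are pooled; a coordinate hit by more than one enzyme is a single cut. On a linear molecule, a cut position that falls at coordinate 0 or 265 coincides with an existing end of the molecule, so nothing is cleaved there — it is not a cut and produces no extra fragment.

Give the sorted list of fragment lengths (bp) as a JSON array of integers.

[3,4,5,5,5,5,6,6,7,8,9,9,9,9,9,10,10,11,11,11,11,13,13,13,15,15,16,17]

Scan for sites:
  LmaIV AACGTT/2: at [1, 69, 128, 166, 210, 219, 234] ⇒ [3, 71, 130, 168, 212, 221, 236]
  CdoIX AACGAT/4: at [39, 116, 137, 148, 157, 245] ⇒ [43, 120, 141, 152, 161, 249]
  PtaI CGCTA/5: at [24, 29, 79, 84, 97, 110, 179, 190, 240] ⇒ [29, 34, 84, 89, 102, 115, 184, 195, 245]
  UxaX GCGGA/3: at [11, 45, 54, 62, 256] ⇒ [14, 48, 57, 65, 259]

All cut coordinates (distinct, sorted): [3, 14, 29, 34, 43, 48, 57, 65, 71, 84, 89, 102, 115, 120, 130, 141, 152, 161, 168, 184, 195, 212, 221, 236, 245, 249, 259]

Fragments:
  [0,3): 3 bp
  [3,14): 11 bp
  [14,29): 15 bp
  [29,34): 5 bp
  [34,43): 9 bp
  [43,48): 5 bp
  [48,57): 9 bp
  [57,65): 8 bp
  [65,71): 6 bp
  [71,84): 13 bp
  [84,89): 5 bp
  [89,102): 13 bp
  [102,115): 13 bp
  [115,120): 5 bp
  [120,130): 10 bp
  [130,141): 11 bp
  [141,152): 11 bp
  [152,161): 9 bp
  [161,168): 7 bp
  [168,184): 16 bp
  [184,195): 11 bp
  [195,212): 17 bp
  [212,221): 9 bp
  [221,236): 15 bp
  [236,245): 9 bp
  [245,249): 4 bp
  [249,259): 10 bp
  [259,265): 6 bp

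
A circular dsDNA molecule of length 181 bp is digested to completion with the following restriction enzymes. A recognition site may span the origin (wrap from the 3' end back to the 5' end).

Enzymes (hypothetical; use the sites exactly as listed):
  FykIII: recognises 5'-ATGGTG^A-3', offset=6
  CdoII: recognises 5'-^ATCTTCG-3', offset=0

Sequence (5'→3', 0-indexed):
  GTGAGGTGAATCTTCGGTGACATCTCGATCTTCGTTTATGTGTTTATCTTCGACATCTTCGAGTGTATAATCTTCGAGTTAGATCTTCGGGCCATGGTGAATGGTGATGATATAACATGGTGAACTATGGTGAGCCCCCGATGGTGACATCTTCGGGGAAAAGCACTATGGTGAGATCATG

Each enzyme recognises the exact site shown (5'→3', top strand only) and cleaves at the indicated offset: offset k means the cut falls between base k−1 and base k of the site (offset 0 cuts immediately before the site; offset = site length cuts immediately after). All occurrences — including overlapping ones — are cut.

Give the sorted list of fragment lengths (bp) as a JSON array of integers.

Site scan:
  FykIII ATGGTGA/6: at [93, 100, 116, 126, 140, 167, 178] ⇒ [3, 99, 106, 122, 132, 146, 173]
  CdoII ATCTTCG/0: at [9, 27, 45, 54, 69, 82, 148] ⇒ [9, 27, 45, 54, 69, 82, 148]

All cut coordinates (distinct, sorted): [3, 9, 27, 45, 54, 69, 82, 99, 106, 122, 132, 146, 148, 173]

Fragments:
  3→9: 6 bp
  9→27: 18 bp
  27→45: 18 bp
  45→54: 9 bp
  54→69: 15 bp
  69→82: 13 bp
  82→99: 17 bp
  99→106: 7 bp
  106→122: 16 bp
  122→132: 10 bp
  132→146: 14 bp
  146→148: 2 bp
  148→173: 25 bp
  173→3 (wrap): 181-173+3 = 11 bp

[2,6,7,9,10,11,13,14,15,16,17,18,18,25]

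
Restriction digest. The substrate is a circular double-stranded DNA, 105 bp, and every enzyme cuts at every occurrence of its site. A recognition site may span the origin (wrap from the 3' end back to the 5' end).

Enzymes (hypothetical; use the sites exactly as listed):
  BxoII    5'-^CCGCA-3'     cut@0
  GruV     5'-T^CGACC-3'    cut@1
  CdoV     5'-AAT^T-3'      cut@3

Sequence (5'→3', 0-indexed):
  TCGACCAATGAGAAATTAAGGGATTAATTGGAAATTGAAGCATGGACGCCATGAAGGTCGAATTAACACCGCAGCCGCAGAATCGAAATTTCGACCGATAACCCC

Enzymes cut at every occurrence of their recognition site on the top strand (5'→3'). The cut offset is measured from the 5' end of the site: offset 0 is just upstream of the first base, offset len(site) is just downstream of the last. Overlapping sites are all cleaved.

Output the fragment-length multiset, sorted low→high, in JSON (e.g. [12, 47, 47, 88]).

Scan for sites:
  BxoII (CCGCA, off=0): starts [68, 74] → cuts [68, 74]
  GruV (TCGACC, off=1): starts [0, 90] → cuts [1, 91]
  CdoV (AATT, off=3): starts [13, 25, 32, 60, 86] → cuts [16, 28, 35, 63, 89]

All cut coordinates (distinct, sorted): [1, 16, 28, 35, 63, 68, 74, 89, 91]

Fragment lengths:
  1→16: 15 bp
  16→28: 12 bp
  28→35: 7 bp
  35→63: 28 bp
  63→68: 5 bp
  68→74: 6 bp
  74→89: 15 bp
  89→91: 2 bp
  91→1 (wrap): 105-91+1 = 15 bp

[2,5,6,7,12,15,15,15,28]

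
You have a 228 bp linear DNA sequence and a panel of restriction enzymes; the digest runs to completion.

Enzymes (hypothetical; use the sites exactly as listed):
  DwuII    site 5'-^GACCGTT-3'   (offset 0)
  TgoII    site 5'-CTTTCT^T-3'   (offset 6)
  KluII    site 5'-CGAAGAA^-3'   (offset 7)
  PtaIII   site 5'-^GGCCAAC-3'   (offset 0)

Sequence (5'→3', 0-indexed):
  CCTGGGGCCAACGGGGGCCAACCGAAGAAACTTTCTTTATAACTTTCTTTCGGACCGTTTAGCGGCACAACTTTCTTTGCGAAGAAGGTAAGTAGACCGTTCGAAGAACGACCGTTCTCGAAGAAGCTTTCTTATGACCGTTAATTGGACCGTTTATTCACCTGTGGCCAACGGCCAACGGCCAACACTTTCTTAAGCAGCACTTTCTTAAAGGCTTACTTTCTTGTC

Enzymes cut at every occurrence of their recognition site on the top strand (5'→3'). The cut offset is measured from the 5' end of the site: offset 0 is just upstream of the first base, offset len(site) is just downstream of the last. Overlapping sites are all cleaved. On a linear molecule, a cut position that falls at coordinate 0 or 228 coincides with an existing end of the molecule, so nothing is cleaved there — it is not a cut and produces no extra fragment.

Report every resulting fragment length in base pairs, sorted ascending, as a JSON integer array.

Scan for sites:
  DwuII (GACCGTT, off=0): starts [52, 94, 109, 135, 147] → cuts [52, 94, 109, 135, 147]
  TgoII (CTTTCTT, off=6): starts [30, 42, 70, 126, 187, 202, 218] → cuts [36, 48, 76, 132, 193, 208, 224]
  KluII (CGAAGAA, off=7): starts [22, 79, 101, 118] → cuts [29, 86, 108, 125]
  PtaIII (GGCCAAC, off=0): starts [5, 15, 165, 172, 179] → cuts [5, 15, 165, 172, 179]

Pooled cuts: [5, 15, 29, 36, 48, 52, 76, 86, 94, 108, 109, 125, 132, 135, 147, 165, 172, 179, 193, 208, 224]

Fragment lengths:
  [0,5): 5 bp
  [5,15): 10 bp
  [15,29): 14 bp
  [29,36): 7 bp
  [36,48): 12 bp
  [48,52): 4 bp
  [52,76): 24 bp
  [76,86): 10 bp
  [86,94): 8 bp
  [94,108): 14 bp
  [108,109): 1 bp
  [109,125): 16 bp
  [125,132): 7 bp
  [132,135): 3 bp
  [135,147): 12 bp
  [147,165): 18 bp
  [165,172): 7 bp
  [172,179): 7 bp
  [179,193): 14 bp
  [193,208): 15 bp
  [208,224): 16 bp
  [224,228): 4 bp

[1,3,4,4,5,7,7,7,7,8,10,10,12,12,14,14,14,15,16,16,18,24]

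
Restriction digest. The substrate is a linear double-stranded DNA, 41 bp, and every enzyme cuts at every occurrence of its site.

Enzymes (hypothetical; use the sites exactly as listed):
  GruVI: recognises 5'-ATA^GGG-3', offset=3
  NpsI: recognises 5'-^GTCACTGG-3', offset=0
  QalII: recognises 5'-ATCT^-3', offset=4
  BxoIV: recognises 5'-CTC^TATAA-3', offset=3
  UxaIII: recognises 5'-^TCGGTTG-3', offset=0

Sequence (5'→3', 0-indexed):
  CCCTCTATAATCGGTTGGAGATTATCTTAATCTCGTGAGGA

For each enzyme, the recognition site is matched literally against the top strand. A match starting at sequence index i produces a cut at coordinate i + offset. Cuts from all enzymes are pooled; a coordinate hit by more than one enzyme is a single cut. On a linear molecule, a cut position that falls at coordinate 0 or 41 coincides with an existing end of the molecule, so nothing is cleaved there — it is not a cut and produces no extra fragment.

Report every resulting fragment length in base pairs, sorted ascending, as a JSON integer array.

[5,5,6,8,17]

Per-enzyme occurrences:
  GruVI (ATAGGG, off=3): no sites
  NpsI (GTCACTGG, off=0): no sites
  QalII (ATCT, off=4): starts [23, 29] → cuts [27, 33]
  BxoIV (CTCTATAA, off=3): starts [2] → cuts [5]
  UxaIII (TCGGTTG, off=0): starts [10] → cuts [10]

All cut coordinates (distinct, sorted): [5, 10, 27, 33]

Fragment lengths:
  [0,5): 5 bp
  [5,10): 5 bp
  [10,27): 17 bp
  [27,33): 6 bp
  [33,41): 8 bp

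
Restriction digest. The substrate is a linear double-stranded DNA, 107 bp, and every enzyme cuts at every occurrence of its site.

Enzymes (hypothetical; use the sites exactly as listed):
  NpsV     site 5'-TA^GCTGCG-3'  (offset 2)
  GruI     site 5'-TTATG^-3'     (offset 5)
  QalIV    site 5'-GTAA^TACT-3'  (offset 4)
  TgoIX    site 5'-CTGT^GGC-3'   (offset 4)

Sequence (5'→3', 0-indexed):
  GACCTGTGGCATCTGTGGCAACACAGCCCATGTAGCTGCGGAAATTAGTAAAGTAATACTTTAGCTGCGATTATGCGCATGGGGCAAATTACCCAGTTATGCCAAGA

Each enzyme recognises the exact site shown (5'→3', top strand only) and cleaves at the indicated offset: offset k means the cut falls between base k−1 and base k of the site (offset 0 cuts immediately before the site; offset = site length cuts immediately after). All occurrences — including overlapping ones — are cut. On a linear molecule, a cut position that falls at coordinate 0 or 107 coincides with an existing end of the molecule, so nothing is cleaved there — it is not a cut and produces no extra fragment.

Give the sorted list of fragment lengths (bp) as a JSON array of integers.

[6,7,7,9,12,18,22,26]

Per-enzyme occurrences:
  NpsV (TAGCTGCG, off=2): starts [32, 61] → cuts [34, 63]
  GruI (TTATG, off=5): starts [70, 96] → cuts [75, 101]
  QalIV (GTAATACT, off=4): starts [52] → cuts [56]
  TgoIX (CTGTGGC, off=4): starts [3, 12] → cuts [7, 16]

All cut coordinates (distinct, sorted): [7, 16, 34, 56, 63, 75, 101]

Fragments:
  [0,7): 7 bp
  [7,16): 9 bp
  [16,34): 18 bp
  [34,56): 22 bp
  [56,63): 7 bp
  [63,75): 12 bp
  [75,101): 26 bp
  [101,107): 6 bp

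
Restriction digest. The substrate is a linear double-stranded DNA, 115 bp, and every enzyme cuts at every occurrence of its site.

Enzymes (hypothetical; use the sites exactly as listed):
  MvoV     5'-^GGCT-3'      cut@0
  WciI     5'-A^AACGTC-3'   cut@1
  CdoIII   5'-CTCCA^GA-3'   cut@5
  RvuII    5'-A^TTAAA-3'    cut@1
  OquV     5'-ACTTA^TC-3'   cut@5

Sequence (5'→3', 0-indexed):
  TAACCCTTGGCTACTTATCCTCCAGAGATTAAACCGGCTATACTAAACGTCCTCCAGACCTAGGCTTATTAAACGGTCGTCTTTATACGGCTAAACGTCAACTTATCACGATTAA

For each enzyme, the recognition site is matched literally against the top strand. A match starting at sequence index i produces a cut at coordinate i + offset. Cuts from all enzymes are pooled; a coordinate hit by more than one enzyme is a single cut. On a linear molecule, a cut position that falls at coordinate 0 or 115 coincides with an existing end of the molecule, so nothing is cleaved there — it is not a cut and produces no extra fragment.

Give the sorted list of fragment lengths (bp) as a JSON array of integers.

[4,5,6,6,7,7,8,9,10,10,11,12,20]

Scan for sites:
  MvoV (GGCT, off=0): starts [8, 35, 62, 88] → cuts [8, 35, 62, 88]
  WciI (AAACGTC, off=1): starts [44, 92] → cuts [45, 93]
  CdoIII (CTCCAGA, off=5): starts [19, 51] → cuts [24, 56]
  RvuII (ATTAAA, off=1): starts [27, 67] → cuts [28, 68]
  OquV (ACTTATC, off=5): starts [12, 100] → cuts [17, 105]

All cut coordinates (distinct, sorted): [8, 17, 24, 28, 35, 45, 56, 62, 68, 88, 93, 105]

Fragments:
  [0,8): 8 bp
  [8,17): 9 bp
  [17,24): 7 bp
  [24,28): 4 bp
  [28,35): 7 bp
  [35,45): 10 bp
  [45,56): 11 bp
  [56,62): 6 bp
  [62,68): 6 bp
  [68,88): 20 bp
  [88,93): 5 bp
  [93,105): 12 bp
  [105,115): 10 bp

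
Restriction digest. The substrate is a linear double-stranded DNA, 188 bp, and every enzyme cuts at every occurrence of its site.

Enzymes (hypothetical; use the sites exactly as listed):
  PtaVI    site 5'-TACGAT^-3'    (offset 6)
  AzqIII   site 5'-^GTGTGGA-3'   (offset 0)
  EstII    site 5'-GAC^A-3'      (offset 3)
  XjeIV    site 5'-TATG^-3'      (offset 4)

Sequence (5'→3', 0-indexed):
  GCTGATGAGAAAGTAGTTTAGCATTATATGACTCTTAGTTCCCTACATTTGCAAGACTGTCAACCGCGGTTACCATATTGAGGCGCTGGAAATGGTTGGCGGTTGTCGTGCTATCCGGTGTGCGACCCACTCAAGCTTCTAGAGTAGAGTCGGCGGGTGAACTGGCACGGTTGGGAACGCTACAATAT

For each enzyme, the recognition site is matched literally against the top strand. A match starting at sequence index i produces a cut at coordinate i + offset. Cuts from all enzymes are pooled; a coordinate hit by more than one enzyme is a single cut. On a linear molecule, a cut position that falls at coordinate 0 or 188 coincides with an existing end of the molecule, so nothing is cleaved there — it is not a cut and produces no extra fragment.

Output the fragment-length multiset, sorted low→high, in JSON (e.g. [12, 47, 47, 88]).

[30,158]

Per-enzyme occurrences:
  PtaVI (TACGAT, off=6): no sites
  AzqIII (GTGTGGA, off=0): no sites
  EstII (GACA, off=3): no sites
  XjeIV (TATG, off=4): starts [26] → cuts [30]

Pooled cuts: [30]

Fragments:
  [0,30): 30 bp
  [30,188): 158 bp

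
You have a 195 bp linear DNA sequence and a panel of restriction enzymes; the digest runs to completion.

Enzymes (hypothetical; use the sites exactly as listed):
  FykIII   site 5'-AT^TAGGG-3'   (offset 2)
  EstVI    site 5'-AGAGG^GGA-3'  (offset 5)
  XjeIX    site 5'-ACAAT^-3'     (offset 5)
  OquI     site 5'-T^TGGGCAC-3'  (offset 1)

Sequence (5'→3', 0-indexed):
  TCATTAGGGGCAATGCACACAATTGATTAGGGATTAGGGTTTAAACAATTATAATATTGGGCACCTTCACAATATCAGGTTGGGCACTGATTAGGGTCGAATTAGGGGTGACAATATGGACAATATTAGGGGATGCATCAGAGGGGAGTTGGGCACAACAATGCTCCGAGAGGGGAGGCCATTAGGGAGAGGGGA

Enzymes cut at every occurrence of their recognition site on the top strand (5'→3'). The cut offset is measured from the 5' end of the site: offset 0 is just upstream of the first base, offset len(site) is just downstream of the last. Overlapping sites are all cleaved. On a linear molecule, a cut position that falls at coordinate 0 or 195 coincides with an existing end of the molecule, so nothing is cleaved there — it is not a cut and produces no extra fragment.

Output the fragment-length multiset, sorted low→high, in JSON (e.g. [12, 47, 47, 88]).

[2,3,4,4,5,7,7,8,9,9,10,11,11,11,13,13,15,16,18,19]

Scan for sites:
  FykIII ATTAGGG/2: at [2, 25, 32, 89, 100, 124, 180] ⇒ [4, 27, 34, 91, 102, 126, 182]
  EstVI AGAGGGGA/5: at [139, 168, 187] ⇒ [144, 173, 192]
  XjeIX ACAAT/5: at [18, 44, 68, 110, 119, 157] ⇒ [23, 49, 73, 115, 124, 162]
  OquI TTGGGCAC/1: at [56, 79, 148] ⇒ [57, 80, 149]

All cut coordinates (distinct, sorted): [4, 23, 27, 34, 49, 57, 73, 80, 91, 102, 115, 124, 126, 144, 149, 162, 173, 182, 192]

Fragments:
  [0,4): 4 bp
  [4,23): 19 bp
  [23,27): 4 bp
  [27,34): 7 bp
  [34,49): 15 bp
  [49,57): 8 bp
  [57,73): 16 bp
  [73,80): 7 bp
  [80,91): 11 bp
  [91,102): 11 bp
  [102,115): 13 bp
  [115,124): 9 bp
  [124,126): 2 bp
  [126,144): 18 bp
  [144,149): 5 bp
  [149,162): 13 bp
  [162,173): 11 bp
  [173,182): 9 bp
  [182,192): 10 bp
  [192,195): 3 bp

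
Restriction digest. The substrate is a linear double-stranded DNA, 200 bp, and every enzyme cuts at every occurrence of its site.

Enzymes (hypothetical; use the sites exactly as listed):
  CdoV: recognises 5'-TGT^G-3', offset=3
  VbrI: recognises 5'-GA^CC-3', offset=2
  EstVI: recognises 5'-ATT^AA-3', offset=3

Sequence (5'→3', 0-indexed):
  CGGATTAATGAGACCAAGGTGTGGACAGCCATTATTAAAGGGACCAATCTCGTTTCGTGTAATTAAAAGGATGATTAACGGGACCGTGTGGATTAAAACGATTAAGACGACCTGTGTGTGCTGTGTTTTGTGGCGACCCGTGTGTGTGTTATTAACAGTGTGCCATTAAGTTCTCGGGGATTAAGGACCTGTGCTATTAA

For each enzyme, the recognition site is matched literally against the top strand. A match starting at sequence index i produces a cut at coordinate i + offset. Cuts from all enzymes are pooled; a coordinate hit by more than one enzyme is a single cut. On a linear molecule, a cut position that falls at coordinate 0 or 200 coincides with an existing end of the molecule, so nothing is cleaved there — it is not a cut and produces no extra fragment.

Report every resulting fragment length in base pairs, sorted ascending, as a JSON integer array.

Per-enzyme occurrences:
  CdoV (TGTG, off=3): starts [19, 86, 112, 114, 116, 121, 128, 140, 142, 144, 158, 189] → cuts [22, 89, 115, 117, 119, 124, 131, 143, 145, 147, 161, 192]
  VbrI (GACC, off=2): starts [11, 41, 81, 108, 134, 185] → cuts [13, 43, 83, 110, 136, 187]
  EstVI (ATTAA, off=3): starts [3, 33, 61, 73, 91, 100, 150, 164, 179, 195] → cuts [6, 36, 64, 76, 94, 103, 153, 167, 182, 198]

Pooled cuts: [6, 13, 22, 36, 43, 64, 76, 83, 89, 94, 103, 110, 115, 117, 119, 124, 131, 136, 143, 145, 147, 153, 161, 167, 182, 187, 192, 198]

Fragments:
  [0,6): 6 bp
  [6,13): 7 bp
  [13,22): 9 bp
  [22,36): 14 bp
  [36,43): 7 bp
  [43,64): 21 bp
  [64,76): 12 bp
  [76,83): 7 bp
  [83,89): 6 bp
  [89,94): 5 bp
  [94,103): 9 bp
  [103,110): 7 bp
  [110,115): 5 bp
  [115,117): 2 bp
  [117,119): 2 bp
  [119,124): 5 bp
  [124,131): 7 bp
  [131,136): 5 bp
  [136,143): 7 bp
  [143,145): 2 bp
  [145,147): 2 bp
  [147,153): 6 bp
  [153,161): 8 bp
  [161,167): 6 bp
  [167,182): 15 bp
  [182,187): 5 bp
  [187,192): 5 bp
  [192,198): 6 bp
  [198,200): 2 bp

[2,2,2,2,2,5,5,5,5,5,5,6,6,6,6,6,7,7,7,7,7,7,8,9,9,12,14,15,21]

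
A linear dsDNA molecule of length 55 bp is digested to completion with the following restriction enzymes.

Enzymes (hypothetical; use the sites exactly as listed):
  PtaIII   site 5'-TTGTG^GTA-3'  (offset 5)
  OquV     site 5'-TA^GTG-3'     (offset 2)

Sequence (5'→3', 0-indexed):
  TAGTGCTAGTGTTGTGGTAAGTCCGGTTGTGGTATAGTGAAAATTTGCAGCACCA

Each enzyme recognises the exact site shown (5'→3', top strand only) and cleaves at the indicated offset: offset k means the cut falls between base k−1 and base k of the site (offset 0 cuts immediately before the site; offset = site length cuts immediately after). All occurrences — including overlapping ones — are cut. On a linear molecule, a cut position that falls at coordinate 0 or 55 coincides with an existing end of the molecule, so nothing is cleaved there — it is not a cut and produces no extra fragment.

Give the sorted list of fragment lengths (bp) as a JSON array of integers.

Per-enzyme occurrences:
  PtaIII (TTGTGGTA, off=5): starts [11, 26] → cuts [16, 31]
  OquV (TAGTG, off=2): starts [0, 6, 34] → cuts [2, 8, 36]

Pooled cuts: [2, 8, 16, 31, 36]

Fragments:
  [0,2): 2 bp
  [2,8): 6 bp
  [8,16): 8 bp
  [16,31): 15 bp
  [31,36): 5 bp
  [36,55): 19 bp

[2,5,6,8,15,19]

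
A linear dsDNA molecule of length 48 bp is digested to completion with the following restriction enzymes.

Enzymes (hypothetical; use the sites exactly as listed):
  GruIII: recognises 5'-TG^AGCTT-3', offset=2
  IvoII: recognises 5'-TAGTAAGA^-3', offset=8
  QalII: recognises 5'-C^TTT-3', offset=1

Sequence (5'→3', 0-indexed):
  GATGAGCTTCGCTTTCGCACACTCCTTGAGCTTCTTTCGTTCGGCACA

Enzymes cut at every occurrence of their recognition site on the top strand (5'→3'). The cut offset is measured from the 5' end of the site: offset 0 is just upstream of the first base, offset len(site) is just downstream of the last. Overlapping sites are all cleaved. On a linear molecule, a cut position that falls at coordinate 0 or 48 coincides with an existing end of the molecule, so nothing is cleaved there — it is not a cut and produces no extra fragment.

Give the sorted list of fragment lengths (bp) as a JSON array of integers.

[4,6,8,14,16]

Site scan:
  GruIII TGAGCTT/2: at [2, 26] ⇒ [4, 28]
  IvoII (TAGTAAGA, off=8): no sites
  QalII CTTT/1: at [11, 33] ⇒ [12, 34]

All cut coordinates (distinct, sorted): [4, 12, 28, 34]

Fragment lengths:
  [0,4): 4 bp
  [4,12): 8 bp
  [12,28): 16 bp
  [28,34): 6 bp
  [34,48): 14 bp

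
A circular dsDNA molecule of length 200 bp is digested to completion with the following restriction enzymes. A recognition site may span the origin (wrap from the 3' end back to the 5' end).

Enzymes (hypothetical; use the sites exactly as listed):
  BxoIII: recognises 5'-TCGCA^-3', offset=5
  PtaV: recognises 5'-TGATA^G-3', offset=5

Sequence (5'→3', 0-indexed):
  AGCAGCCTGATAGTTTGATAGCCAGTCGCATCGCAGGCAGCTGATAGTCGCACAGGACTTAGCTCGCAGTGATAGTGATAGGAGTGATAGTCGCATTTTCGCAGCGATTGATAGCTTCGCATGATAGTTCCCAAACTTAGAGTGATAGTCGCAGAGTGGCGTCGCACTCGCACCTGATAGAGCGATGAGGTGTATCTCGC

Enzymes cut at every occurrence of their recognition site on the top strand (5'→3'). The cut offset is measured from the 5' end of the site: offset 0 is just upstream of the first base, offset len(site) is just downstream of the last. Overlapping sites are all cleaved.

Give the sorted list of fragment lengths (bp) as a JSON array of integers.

[5,5,6,6,6,6,6,6,7,8,8,8,9,10,10,11,11,13,16,21,22]

Per-enzyme occurrences:
  BxoIII TCGCA/5: at [25, 30, 47, 63, 90, 98, 116, 148, 161, 167, 196] ⇒ [1, 30, 35, 52, 68, 95, 103, 121, 153, 166, 172]
  PtaV TGATAG/5: at [7, 15, 41, 69, 75, 84, 108, 121, 142, 174] ⇒ [12, 20, 46, 74, 80, 89, 113, 126, 147, 179]

Pooled cuts: [1, 12, 20, 30, 35, 46, 52, 68, 74, 80, 89, 95, 103, 113, 121, 126, 147, 153, 166, 172, 179]

Fragments:
  1→12: 11 bp
  12→20: 8 bp
  20→30: 10 bp
  30→35: 5 bp
  35→46: 11 bp
  46→52: 6 bp
  52→68: 16 bp
  68→74: 6 bp
  74→80: 6 bp
  80→89: 9 bp
  89→95: 6 bp
  95→103: 8 bp
  103→113: 10 bp
  113→121: 8 bp
  121→126: 5 bp
  126→147: 21 bp
  147→153: 6 bp
  153→166: 13 bp
  166→172: 6 bp
  172→179: 7 bp
  179→1 (wrap): 200-179+1 = 22 bp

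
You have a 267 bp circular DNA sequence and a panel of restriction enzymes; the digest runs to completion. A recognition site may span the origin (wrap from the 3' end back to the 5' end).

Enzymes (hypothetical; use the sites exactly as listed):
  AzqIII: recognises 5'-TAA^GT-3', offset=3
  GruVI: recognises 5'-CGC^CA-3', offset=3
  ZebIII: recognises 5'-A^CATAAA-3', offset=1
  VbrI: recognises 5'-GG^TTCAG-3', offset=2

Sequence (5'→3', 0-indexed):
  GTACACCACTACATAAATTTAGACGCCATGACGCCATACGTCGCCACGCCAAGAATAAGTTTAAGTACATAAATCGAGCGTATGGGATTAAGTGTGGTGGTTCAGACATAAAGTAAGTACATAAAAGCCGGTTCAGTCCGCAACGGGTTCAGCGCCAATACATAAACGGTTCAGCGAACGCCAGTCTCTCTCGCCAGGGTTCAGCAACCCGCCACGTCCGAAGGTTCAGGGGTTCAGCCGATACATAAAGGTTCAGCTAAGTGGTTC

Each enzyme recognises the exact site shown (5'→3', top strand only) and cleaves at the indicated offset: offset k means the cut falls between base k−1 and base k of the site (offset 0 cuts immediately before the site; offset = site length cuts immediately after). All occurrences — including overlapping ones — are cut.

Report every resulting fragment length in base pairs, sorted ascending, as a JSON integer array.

[3,3,5,5,5,6,6,8,8,8,8,9,9,9,9,10,10,11,12,12,12,13,13,15,16,18,24]

Site scan:
  AzqIII (TAAGT, off=3): starts [55, 61, 88, 113, 257] → cuts [58, 64, 91, 116, 260]
  GruVI (CGCCA, off=3): starts [23, 31, 41, 46, 152, 178, 191, 209] → cuts [26, 34, 44, 49, 155, 181, 194, 212]
  ZebIII (ACATAAA, off=1): starts [10, 66, 105, 118, 159, 242] → cuts [11, 67, 106, 119, 160, 243]
  VbrI (GGTTCAG, off=2): starts [98, 129, 145, 167, 197, 222, 230, 249] → cuts [100, 131, 147, 169, 199, 224, 232, 251]

Pooled cuts: [11, 26, 34, 44, 49, 58, 64, 67, 91, 100, 106, 116, 119, 131, 147, 155, 160, 169, 181, 194, 199, 212, 224, 232, 243, 251, 260]

Fragments:
  11→26: 15 bp
  26→34: 8 bp
  34→44: 10 bp
  44→49: 5 bp
  49→58: 9 bp
  58→64: 6 bp
  64→67: 3 bp
  67→91: 24 bp
  91→100: 9 bp
  100→106: 6 bp
  106→116: 10 bp
  116→119: 3 bp
  119→131: 12 bp
  131→147: 16 bp
  147→155: 8 bp
  155→160: 5 bp
  160→169: 9 bp
  169→181: 12 bp
  181→194: 13 bp
  194→199: 5 bp
  199→212: 13 bp
  212→224: 12 bp
  224→232: 8 bp
  232→243: 11 bp
  243→251: 8 bp
  251→260: 9 bp
  260→11 (wrap): 267-260+11 = 18 bp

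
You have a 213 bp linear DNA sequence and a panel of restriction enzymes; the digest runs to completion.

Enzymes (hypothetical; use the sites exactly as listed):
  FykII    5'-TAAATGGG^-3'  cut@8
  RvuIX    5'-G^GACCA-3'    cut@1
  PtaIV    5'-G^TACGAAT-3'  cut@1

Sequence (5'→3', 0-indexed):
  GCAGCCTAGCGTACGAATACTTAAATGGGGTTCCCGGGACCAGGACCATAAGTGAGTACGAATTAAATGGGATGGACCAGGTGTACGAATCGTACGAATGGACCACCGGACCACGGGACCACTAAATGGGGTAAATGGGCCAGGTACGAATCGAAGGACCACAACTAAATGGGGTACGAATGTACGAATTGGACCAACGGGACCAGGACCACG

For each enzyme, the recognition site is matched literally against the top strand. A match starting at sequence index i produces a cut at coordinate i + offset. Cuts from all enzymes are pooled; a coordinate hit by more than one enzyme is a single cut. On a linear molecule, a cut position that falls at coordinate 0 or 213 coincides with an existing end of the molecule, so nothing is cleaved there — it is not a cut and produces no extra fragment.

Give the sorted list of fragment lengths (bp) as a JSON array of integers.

[1,3,5,6,6,7,8,8,8,8,8,9,9,9,9,9,11,12,13,14,15,17,18]

Site scan:
  FykII (TAAATGGG, off=8): starts [21, 63, 122, 131, 165] → cuts [29, 71, 130, 139, 173]
  RvuIX (GGACCA, off=1): starts [36, 42, 73, 99, 107, 115, 155, 190, 199, 205] → cuts [37, 43, 74, 100, 108, 116, 156, 191, 200, 206]
  PtaIV (GTACGAAT, off=1): starts [10, 55, 82, 91, 143, 173, 181] → cuts [11, 56, 83, 92, 144, 174, 182]

All cut coordinates (distinct, sorted): [11, 29, 37, 43, 56, 71, 74, 83, 92, 100, 108, 116, 130, 139, 144, 156, 173, 174, 182, 191, 200, 206]

Fragments:
  [0,11): 11 bp
  [11,29): 18 bp
  [29,37): 8 bp
  [37,43): 6 bp
  [43,56): 13 bp
  [56,71): 15 bp
  [71,74): 3 bp
  [74,83): 9 bp
  [83,92): 9 bp
  [92,100): 8 bp
  [100,108): 8 bp
  [108,116): 8 bp
  [116,130): 14 bp
  [130,139): 9 bp
  [139,144): 5 bp
  [144,156): 12 bp
  [156,173): 17 bp
  [173,174): 1 bp
  [174,182): 8 bp
  [182,191): 9 bp
  [191,200): 9 bp
  [200,206): 6 bp
  [206,213): 7 bp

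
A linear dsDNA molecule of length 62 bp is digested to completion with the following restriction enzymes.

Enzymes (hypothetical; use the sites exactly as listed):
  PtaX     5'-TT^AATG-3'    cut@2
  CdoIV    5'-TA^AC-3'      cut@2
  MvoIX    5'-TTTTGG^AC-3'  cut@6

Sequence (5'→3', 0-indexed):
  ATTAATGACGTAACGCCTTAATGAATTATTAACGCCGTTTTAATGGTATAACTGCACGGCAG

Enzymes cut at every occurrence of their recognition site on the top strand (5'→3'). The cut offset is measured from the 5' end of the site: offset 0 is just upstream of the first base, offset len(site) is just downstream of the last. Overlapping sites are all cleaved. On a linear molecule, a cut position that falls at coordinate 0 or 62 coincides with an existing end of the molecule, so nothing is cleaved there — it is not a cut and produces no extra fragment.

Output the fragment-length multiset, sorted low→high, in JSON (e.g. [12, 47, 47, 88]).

Scan for sites:
  PtaX TTAATG/2: at [1, 17, 39] ⇒ [3, 19, 41]
  CdoIV TAAC/2: at [10, 29, 48] ⇒ [12, 31, 50]
  MvoIX (TTTTGGAC, off=6): no sites

All cut coordinates (distinct, sorted): [3, 12, 19, 31, 41, 50]

Fragment lengths:
  [0,3): 3 bp
  [3,12): 9 bp
  [12,19): 7 bp
  [19,31): 12 bp
  [31,41): 10 bp
  [41,50): 9 bp
  [50,62): 12 bp

[3,7,9,9,10,12,12]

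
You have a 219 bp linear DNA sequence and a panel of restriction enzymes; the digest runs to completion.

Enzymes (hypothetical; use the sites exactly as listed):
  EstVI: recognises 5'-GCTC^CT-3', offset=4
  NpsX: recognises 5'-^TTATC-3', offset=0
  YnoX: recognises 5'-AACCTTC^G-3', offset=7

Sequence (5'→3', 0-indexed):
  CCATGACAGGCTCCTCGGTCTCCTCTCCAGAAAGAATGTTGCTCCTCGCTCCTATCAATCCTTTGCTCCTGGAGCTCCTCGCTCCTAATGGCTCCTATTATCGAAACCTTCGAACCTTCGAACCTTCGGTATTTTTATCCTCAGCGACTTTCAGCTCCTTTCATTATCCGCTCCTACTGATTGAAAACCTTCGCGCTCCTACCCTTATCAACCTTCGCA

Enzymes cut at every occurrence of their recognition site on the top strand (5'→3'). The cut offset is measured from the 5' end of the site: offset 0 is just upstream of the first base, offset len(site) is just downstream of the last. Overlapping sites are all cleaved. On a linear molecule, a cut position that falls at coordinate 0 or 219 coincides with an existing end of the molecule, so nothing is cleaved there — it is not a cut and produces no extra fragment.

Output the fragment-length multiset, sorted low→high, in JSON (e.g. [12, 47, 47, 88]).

[3,3,6,6,6,7,7,7,8,8,9,10,10,12,13,14,17,19,23,31]

Per-enzyme occurrences:
  EstVI GCTCCT/4: at [9, 40, 47, 64, 73, 80, 90, 153, 169, 194] ⇒ [13, 44, 51, 68, 77, 84, 94, 157, 173, 198]
  NpsX TTATC/0: at [97, 134, 163, 204] ⇒ [97, 134, 163, 204]
  YnoX AACCTTCG/7: at [104, 112, 120, 185, 209] ⇒ [111, 119, 127, 192, 216]

All cut coordinates (distinct, sorted): [13, 44, 51, 68, 77, 84, 94, 97, 111, 119, 127, 134, 157, 163, 173, 192, 198, 204, 216]

Fragments:
  [0,13): 13 bp
  [13,44): 31 bp
  [44,51): 7 bp
  [51,68): 17 bp
  [68,77): 9 bp
  [77,84): 7 bp
  [84,94): 10 bp
  [94,97): 3 bp
  [97,111): 14 bp
  [111,119): 8 bp
  [119,127): 8 bp
  [127,134): 7 bp
  [134,157): 23 bp
  [157,163): 6 bp
  [163,173): 10 bp
  [173,192): 19 bp
  [192,198): 6 bp
  [198,204): 6 bp
  [204,216): 12 bp
  [216,219): 3 bp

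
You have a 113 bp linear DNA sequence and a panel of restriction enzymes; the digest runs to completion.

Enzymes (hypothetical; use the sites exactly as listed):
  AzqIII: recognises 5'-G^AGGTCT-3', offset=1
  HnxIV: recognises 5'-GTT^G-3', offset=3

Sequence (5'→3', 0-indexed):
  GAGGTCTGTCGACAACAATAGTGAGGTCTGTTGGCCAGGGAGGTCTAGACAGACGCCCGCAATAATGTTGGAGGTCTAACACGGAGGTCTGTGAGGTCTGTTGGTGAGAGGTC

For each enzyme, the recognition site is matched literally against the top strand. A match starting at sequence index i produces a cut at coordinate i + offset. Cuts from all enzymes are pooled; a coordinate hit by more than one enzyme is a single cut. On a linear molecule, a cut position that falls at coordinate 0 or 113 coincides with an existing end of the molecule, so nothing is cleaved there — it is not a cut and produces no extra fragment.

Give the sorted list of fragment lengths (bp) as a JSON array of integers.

Scan for sites:
  AzqIII (GAGGTCT, off=1): starts [0, 22, 39, 70, 83, 92] → cuts [1, 23, 40, 71, 84, 93]
  HnxIV (GTTG, off=3): starts [29, 66, 99] → cuts [32, 69, 102]

All cut coordinates (distinct, sorted): [1, 23, 32, 40, 69, 71, 84, 93, 102]

Fragments:
  [0,1): 1 bp
  [1,23): 22 bp
  [23,32): 9 bp
  [32,40): 8 bp
  [40,69): 29 bp
  [69,71): 2 bp
  [71,84): 13 bp
  [84,93): 9 bp
  [93,102): 9 bp
  [102,113): 11 bp

[1,2,8,9,9,9,11,13,22,29]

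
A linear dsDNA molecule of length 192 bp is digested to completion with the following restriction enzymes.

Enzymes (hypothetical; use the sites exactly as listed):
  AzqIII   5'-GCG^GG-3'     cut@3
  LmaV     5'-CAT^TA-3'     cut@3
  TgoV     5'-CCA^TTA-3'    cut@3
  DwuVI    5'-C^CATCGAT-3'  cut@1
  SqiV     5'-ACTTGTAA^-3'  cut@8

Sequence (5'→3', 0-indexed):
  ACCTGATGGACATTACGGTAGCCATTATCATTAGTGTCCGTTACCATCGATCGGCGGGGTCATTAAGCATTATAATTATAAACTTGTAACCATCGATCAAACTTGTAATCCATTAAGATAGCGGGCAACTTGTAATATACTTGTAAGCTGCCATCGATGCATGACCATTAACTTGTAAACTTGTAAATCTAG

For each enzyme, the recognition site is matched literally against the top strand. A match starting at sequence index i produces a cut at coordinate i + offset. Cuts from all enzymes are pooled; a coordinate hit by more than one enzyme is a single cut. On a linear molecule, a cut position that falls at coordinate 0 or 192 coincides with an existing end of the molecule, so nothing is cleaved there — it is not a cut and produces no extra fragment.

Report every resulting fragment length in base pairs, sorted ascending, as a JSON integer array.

Scan for sites:
  AzqIII GCGGG/3: at [53, 120] ⇒ [56, 123]
  LmaV CATTA/3: at [10, 22, 28, 60, 67, 110, 165] ⇒ [13, 25, 31, 63, 70, 113, 168]
  TgoV CCATTA/3: at [21, 109, 164] ⇒ [24, 112, 167]
  DwuVI CCATCGAT/1: at [43, 89, 150] ⇒ [44, 90, 151]
  SqiV ACTTGTAA/8: at [81, 100, 127, 138, 170, 178] ⇒ [89, 108, 135, 146, 178, 186]

All cut coordinates (distinct, sorted): [13, 24, 25, 31, 44, 56, 63, 70, 89, 90, 108, 112, 113, 123, 135, 146, 151, 167, 168, 178, 186]

Fragments:
  [0,13): 13 bp
  [13,24): 11 bp
  [24,25): 1 bp
  [25,31): 6 bp
  [31,44): 13 bp
  [44,56): 12 bp
  [56,63): 7 bp
  [63,70): 7 bp
  [70,89): 19 bp
  [89,90): 1 bp
  [90,108): 18 bp
  [108,112): 4 bp
  [112,113): 1 bp
  [113,123): 10 bp
  [123,135): 12 bp
  [135,146): 11 bp
  [146,151): 5 bp
  [151,167): 16 bp
  [167,168): 1 bp
  [168,178): 10 bp
  [178,186): 8 bp
  [186,192): 6 bp

[1,1,1,1,4,5,6,6,7,7,8,10,10,11,11,12,12,13,13,16,18,19]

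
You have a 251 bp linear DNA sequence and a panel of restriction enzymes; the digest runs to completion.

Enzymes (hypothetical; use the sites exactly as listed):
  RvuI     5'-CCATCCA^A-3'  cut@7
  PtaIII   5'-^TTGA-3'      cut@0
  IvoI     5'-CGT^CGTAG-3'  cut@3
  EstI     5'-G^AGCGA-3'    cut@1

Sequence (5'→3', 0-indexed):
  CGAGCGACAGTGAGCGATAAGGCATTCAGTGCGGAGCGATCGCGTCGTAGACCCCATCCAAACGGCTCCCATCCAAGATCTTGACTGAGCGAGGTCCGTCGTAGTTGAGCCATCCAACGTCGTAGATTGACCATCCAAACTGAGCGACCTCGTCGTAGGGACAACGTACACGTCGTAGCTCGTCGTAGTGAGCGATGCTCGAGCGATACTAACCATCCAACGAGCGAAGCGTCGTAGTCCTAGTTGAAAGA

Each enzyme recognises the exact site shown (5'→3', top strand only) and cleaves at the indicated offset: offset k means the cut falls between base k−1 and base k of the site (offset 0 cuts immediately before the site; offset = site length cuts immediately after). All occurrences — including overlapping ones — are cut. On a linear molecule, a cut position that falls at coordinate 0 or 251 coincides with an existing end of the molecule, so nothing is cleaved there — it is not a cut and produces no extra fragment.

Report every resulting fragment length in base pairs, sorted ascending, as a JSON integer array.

Site scan:
  RvuI CCATCCAA/7: at [53, 68, 109, 130, 212] ⇒ [60, 75, 116, 137, 219]
  PtaIII TTGA/0: at [80, 104, 126, 243] ⇒ [80, 104, 126, 243]
  IvoI CGTCGTAG/3: at [42, 96, 117, 150, 170, 180, 229] ⇒ [45, 99, 120, 153, 173, 183, 232]
  EstI GAGCGA/1: at [1, 11, 33, 86, 141, 189, 200, 221] ⇒ [2, 12, 34, 87, 142, 190, 201, 222]

Pooled cuts: [2, 12, 34, 45, 60, 75, 80, 87, 99, 104, 116, 120, 126, 137, 142, 153, 173, 183, 190, 201, 219, 222, 232, 243]

Fragment lengths:
  [0,2): 2 bp
  [2,12): 10 bp
  [12,34): 22 bp
  [34,45): 11 bp
  [45,60): 15 bp
  [60,75): 15 bp
  [75,80): 5 bp
  [80,87): 7 bp
  [87,99): 12 bp
  [99,104): 5 bp
  [104,116): 12 bp
  [116,120): 4 bp
  [120,126): 6 bp
  [126,137): 11 bp
  [137,142): 5 bp
  [142,153): 11 bp
  [153,173): 20 bp
  [173,183): 10 bp
  [183,190): 7 bp
  [190,201): 11 bp
  [201,219): 18 bp
  [219,222): 3 bp
  [222,232): 10 bp
  [232,243): 11 bp
  [243,251): 8 bp

[2,3,4,5,5,5,6,7,7,8,10,10,10,11,11,11,11,11,12,12,15,15,18,20,22]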